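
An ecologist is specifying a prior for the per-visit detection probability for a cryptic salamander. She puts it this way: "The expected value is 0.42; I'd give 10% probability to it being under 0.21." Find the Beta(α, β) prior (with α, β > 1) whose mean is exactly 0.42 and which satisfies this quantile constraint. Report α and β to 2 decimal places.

α ≈ 3.47, β ≈ 4.79

With mean 0.42 fixed, write α = 0.42s, β = 0.58s where s = α+β.
Need P(θ < 0.21) = 0.1 under Beta(0.42s, 0.58s). Normal approximation: (q−m)/√(m(1−m)/s) ≈ z_{0.1} = -1.28, so s ≈ 0.42·0.58·(-1.28)²/(0.21−0.42)² = 9.1.
At s = 9.1: P(θ<0.21) ≈ 0.088. Adjusting to match 0.1 gives s ≈ 8.26.
So α = 0.42·8.26 ≈ 3.47, β = 0.58·8.26 ≈ 4.79.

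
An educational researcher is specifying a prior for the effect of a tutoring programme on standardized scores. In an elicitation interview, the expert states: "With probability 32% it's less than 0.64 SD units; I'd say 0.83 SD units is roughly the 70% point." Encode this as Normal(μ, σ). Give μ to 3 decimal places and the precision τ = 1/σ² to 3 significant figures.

μ = 0.730, τ = 27.3

The p-quantile of Normal(μ,σ) is μ + z_p·σ, with z_{0.32} = -0.4677 and z_{0.7} = 0.5244.
Eliminate σ: μ = (z₂·x₁ − z₁·x₂)/(z₂ − z₁) = (0.5244·0.64 − (-0.4677)·0.83)/0.9921 = 0.730.
Then σ = (x₂ − x₁)/(z₂ − z₁) = (0.83 − 0.64)/0.9921 = 0.192.
Precision τ = 1/σ² = 1/0.1915² = 27.3.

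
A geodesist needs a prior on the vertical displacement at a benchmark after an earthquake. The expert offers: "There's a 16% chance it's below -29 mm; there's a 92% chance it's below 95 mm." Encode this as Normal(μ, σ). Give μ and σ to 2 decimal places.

μ = 22.39, σ = 51.68

For Normal(μ,σ), the p-quantile is μ + z_p·σ. Here z_{0.16} = -0.9945, z_{0.92} = 1.405.
So -29 = μ − 0.9945σ and 95 = μ + 1.405σ.
Subtracting: σ = (95 − -29)/(1.405 − (-0.9945)) = 51.68.
Then μ = -29 − (-0.9945)·51.68 = 22.39.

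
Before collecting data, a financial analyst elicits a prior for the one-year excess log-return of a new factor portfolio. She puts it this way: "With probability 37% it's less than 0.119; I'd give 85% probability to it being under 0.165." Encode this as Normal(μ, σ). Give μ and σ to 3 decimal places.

μ = 0.130, σ = 0.034

For Normal(μ,σ), the p-quantile is μ + z_p·σ. Here z_{0.37} = -0.3319, z_{0.85} = 1.036.
So 0.119 = μ − 0.3319σ and 0.165 = μ + 1.036σ.
Subtracting: σ = (0.165 − 0.119)/(1.036 − (-0.3319)) = 0.034.
Then μ = 0.119 − (-0.3319)·0.034 = 0.130.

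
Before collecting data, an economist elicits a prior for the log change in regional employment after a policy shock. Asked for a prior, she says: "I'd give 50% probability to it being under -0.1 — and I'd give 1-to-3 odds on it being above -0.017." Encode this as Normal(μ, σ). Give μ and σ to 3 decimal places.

μ = -0.100, σ = 0.123

The p-quantile of Normal(μ,σ) is μ + z_p·σ, with z_{0.5} = 0 and z_{0.75} = 0.6745.
Eliminate σ: μ = (z₂·x₁ − z₁·x₂)/(z₂ − z₁) = (0.6745·-0.1 − (0)·-0.017)/0.6745 = -0.100.
Then σ = (x₂ − x₁)/(z₂ − z₁) = (-0.017 − -0.1)/0.6745 = 0.123.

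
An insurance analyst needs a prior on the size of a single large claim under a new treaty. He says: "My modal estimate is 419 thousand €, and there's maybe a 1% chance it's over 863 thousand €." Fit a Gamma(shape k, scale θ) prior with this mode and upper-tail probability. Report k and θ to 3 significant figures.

k ≈ 10.4, θ ≈ 44.8

Gamma(k,θ) with k>1 has mode (k−1)θ, so θ = 419/(k−1).
Need P(X < 863) = 0.99 with θ tied to k this way. Start at k = 2, θ = 419: P(X<863) ≈ 0.610.
Too low — raise k to concentrate. Iterating converges to k ≈ 10.4.
Then θ = 419/(10.4−1) ≈ 44.8.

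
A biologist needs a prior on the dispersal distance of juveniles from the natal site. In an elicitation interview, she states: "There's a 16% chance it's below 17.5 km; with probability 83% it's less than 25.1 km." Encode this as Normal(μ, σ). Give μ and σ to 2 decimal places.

For Normal(μ,σ), the p-quantile is μ + z_p·σ. Here z_{0.16} = -0.9945, z_{0.83} = 0.9542.
So 17.5 = μ − 0.9945σ and 25.1 = μ + 0.9542σ.
Subtracting: σ = (25.1 − 17.5)/(0.9542 − (-0.9945)) = 3.90.
Then μ = 17.5 − (-0.9945)·3.90 = 21.38.

μ = 21.38, σ = 3.90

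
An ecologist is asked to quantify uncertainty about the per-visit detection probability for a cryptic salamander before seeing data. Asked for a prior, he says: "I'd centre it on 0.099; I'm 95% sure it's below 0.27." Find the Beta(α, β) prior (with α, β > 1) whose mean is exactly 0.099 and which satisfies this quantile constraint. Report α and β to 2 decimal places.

With mean 0.099 fixed, write α = 0.099s, β = 0.901s where s = α+β.
Need P(θ < 0.27) = 0.95 under Beta(0.099s, 0.901s). Normal approximation: (q−m)/√(m(1−m)/s) ≈ z_{0.95} = 1.64, so s ≈ 0.099·0.901·(1.64)²/(0.27−0.099)² = 8.3.
At s = 8.3: P(θ<0.27) ≈ 0.930. Adjusting to match 0.95 gives s ≈ 11.30.
So α = 0.099·11.30 ≈ 1.12, β = 0.901·11.30 ≈ 10.18.

α ≈ 1.12, β ≈ 10.18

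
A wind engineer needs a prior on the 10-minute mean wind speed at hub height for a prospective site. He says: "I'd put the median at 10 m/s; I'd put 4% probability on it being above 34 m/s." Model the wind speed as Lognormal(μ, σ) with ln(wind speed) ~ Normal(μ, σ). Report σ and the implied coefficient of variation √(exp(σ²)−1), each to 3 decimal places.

σ ≈ 0.699, CV ≈ 0.794

If T ~ Lognormal(μ,σ) then ln T ~ Normal(μ,σ), so the p-quantile of ln T is μ + z_p·σ.
ln(10) = 2.303 and ln(34) = 3.526; z_{0.5} = 0, z_{0.96} = 1.751.
σ = (3.526 − 2.303)/(1.751 − (0)) = 0.699.
μ = 2.303 − (0)·0.699 = 2.303.
CV = √(exp(σ²)−1) = √(exp(0.4886)−1) = 0.794.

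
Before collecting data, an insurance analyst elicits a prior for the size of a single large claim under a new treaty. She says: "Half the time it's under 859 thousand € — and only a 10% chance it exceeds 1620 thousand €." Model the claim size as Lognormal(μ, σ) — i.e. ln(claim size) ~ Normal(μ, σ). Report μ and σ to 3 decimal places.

μ ≈ 6.756, σ ≈ 0.495

If T ~ Lognormal(μ,σ) then ln T ~ Normal(μ,σ), so the p-quantile of ln T is μ + z_p·σ.
ln(859) = 6.756 and ln(1620) = 7.39; z_{0.5} = 0, z_{0.9} = 1.282.
σ = (7.39 − 6.756)/(1.282 − (0)) = 0.495.
μ = 6.756 − (0)·0.495 = 6.756.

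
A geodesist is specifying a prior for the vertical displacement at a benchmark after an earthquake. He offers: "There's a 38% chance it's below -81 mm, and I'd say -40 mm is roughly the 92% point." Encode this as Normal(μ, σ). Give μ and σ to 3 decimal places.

For Normal(μ,σ), the p-quantile is μ + z_p·σ. Here z_{0.38} = -0.3055, z_{0.92} = 1.405.
So -81 = μ − 0.3055σ and -40 = μ + 1.405σ.
Subtracting: σ = (-40 − -81)/(1.405 − (-0.3055)) = 23.969.
Then μ = -81 − (-0.3055)·23.969 = -73.678.

μ = -73.678, σ = 23.969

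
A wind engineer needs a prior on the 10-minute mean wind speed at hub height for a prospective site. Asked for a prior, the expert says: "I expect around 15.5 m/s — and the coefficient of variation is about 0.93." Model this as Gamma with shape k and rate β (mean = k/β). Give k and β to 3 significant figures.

For Gamma(k, rate β): mean = k/β, variance = k/β², so CV = 1/√k.
CV = 0.93, hence k = 1/CV² = 1.16.
Then β = k/mean = 1.16/15.5 = 0.0746.

k ≈ 1.16, β ≈ 0.0746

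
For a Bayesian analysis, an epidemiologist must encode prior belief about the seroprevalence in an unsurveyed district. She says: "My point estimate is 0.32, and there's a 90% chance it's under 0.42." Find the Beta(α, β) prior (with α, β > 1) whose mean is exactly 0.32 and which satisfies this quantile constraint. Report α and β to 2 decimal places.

With mean 0.32 fixed, write α = 0.32s, β = 0.68s where s = α+β.
Need P(θ < 0.42) = 0.9 under Beta(0.32s, 0.68s). Normal approximation: (q−m)/√(m(1−m)/s) ≈ z_{0.9} = 1.28, so s ≈ 0.32·0.68·(1.28)²/(0.42−0.32)² = 35.7.
At s = 35.7: P(θ<0.42) ≈ 0.897. Adjusting to match 0.9 gives s ≈ 36.83.
So α = 0.32·36.83 ≈ 11.79, β = 0.68·36.83 ≈ 25.04.

α ≈ 11.79, β ≈ 25.04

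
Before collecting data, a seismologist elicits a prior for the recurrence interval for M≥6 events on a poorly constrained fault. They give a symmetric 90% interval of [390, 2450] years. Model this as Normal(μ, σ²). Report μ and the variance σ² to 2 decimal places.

A symmetric 90% interval runs μ ± z·σ with z = 1.645.
Half-width = 1030, so σ = 1030/1.645 = 626.196 and σ² = 392120.85.
μ is the interval midpoint, 1420.00.

μ = 1420.00, σ² = 392120.85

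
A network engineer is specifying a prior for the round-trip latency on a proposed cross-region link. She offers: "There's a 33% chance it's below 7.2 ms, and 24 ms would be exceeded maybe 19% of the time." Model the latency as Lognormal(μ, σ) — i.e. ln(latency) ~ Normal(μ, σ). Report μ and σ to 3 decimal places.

μ ≈ 2.376, σ ≈ 0.914

If T ~ Lognormal(μ,σ) then ln T ~ Normal(μ,σ), so the p-quantile of ln T is μ + z_p·σ.
ln(7.2) = 1.974 and ln(24) = 3.178; z_{0.33} = -0.4399, z_{0.81} = 0.8779.
σ = (3.178 − 1.974)/(0.8779 − (-0.4399)) = 0.914.
μ = 1.974 − (-0.4399)·0.914 = 2.376.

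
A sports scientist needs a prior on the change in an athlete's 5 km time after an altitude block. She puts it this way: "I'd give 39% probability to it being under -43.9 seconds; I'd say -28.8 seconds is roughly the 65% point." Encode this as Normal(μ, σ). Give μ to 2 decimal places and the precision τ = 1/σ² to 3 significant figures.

The p-quantile of Normal(μ,σ) is μ + z_p·σ, with z_{0.39} = -0.2793 and z_{0.65} = 0.3853.
Eliminate σ: μ = (z₂·x₁ − z₁·x₂)/(z₂ − z₁) = (0.3853·-43.9 − (-0.2793)·-28.8)/0.6646 = -37.55.
Then σ = (x₂ − x₁)/(z₂ − z₁) = (-28.8 − -43.9)/0.6646 = 22.72.
Precision τ = 1/σ² = 1/22.72² = 0.00194.

μ = -37.55, τ = 0.00194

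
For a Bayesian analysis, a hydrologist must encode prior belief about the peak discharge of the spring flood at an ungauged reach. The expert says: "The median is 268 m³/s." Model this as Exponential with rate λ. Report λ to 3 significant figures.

λ ≈ 0.00259

Exponential median = ln 2 / λ, so λ = ln 2 / 268.0 = 0.00259.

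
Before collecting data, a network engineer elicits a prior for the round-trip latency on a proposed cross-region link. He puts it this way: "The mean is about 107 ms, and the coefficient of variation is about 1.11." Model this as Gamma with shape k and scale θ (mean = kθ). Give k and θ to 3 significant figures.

k ≈ 0.812, θ ≈ 132

For Gamma(k, scale θ): mean = kθ, variance = kθ², so CV = 1/√k.
CV = 1.11, hence k = 1/CV² = 0.812.
Then θ = mean/k = 107/0.812 = 132.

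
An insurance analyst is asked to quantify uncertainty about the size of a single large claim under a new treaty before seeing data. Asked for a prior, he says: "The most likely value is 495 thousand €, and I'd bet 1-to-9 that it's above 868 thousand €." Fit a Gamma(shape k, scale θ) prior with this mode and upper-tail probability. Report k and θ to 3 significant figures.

Gamma(k,θ) with k>1 has mode (k−1)θ, so θ = 495/(k−1).
Need P(X < 868) = 0.9 with θ tied to k this way. Start at k = 2, θ = 495: P(X<868) ≈ 0.523.
Too low — raise k to concentrate. Iterating converges to k ≈ 7.02.
Then θ = 495/(7.02−1) ≈ 82.2.

k ≈ 7.02, θ ≈ 82.2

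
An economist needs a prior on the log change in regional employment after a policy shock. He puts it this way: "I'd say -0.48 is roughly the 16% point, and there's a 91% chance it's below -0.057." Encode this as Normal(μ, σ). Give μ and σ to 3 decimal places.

μ = -0.300, σ = 0.181

The p-quantile of Normal(μ,σ) is μ + z_p·σ, with z_{0.16} = -0.9945 and z_{0.91} = 1.341.
Eliminate σ: μ = (z₂·x₁ − z₁·x₂)/(z₂ − z₁) = (1.341·-0.48 − (-0.9945)·-0.057)/2.335 = -0.300.
Then σ = (x₂ − x₁)/(z₂ − z₁) = (-0.057 − -0.48)/2.335 = 0.181.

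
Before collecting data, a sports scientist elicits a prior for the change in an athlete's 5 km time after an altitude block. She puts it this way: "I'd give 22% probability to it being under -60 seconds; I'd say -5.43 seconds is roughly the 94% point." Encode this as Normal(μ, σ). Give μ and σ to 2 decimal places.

μ = -41.89, σ = 23.45

For Normal(μ,σ), the p-quantile is μ + z_p·σ. Here z_{0.22} = -0.7722, z_{0.94} = 1.555.
So -60 = μ − 0.7722σ and -5.43 = μ + 1.555σ.
Subtracting: σ = (-5.43 − -60)/(1.555 − (-0.7722)) = 23.45.
Then μ = -60 − (-0.7722)·23.45 = -41.89.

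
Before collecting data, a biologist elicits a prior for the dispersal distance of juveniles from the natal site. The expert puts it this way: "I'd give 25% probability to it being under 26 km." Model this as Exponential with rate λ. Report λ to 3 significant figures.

λ ≈ 0.0111

P(T < 26.0) = 1 − e^(−λ·26.0) = 0.25, so λ = −ln(1−0.25)/26.0 = −ln(0.75)/26.0 = 0.0111.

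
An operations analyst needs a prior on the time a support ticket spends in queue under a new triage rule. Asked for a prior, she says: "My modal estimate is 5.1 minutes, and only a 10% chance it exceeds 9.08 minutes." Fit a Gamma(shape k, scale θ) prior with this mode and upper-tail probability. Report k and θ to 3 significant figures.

k ≈ 6.72, θ ≈ 0.892

Gamma(k,θ) with k>1 has mode (k−1)θ, so θ = 5.1/(k−1).
Need P(X < 9.08) = 0.9 with θ tied to k this way. Start at k = 2, θ = 5.1: P(X<9.08) ≈ 0.531.
Too low — raise k to concentrate. Iterating converges to k ≈ 6.72.
Then θ = 5.1/(6.72−1) ≈ 0.892.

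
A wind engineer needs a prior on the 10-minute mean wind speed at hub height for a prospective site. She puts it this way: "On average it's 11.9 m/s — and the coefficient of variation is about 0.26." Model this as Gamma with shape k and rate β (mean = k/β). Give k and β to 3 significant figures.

k ≈ 14.8, β ≈ 1.24

For Gamma(k, rate β): mean = k/β, variance = k/β², so CV = 1/√k.
CV = 0.26, hence k = 1/CV² = 14.8.
Then β = k/mean = 14.8/11.9 = 1.24.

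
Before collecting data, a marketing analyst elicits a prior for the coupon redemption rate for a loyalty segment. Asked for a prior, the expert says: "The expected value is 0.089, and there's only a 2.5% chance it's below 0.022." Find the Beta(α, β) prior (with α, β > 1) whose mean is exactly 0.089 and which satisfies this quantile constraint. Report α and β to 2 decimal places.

α ≈ 3.41, β ≈ 34.92

With mean 0.089 fixed, write α = 0.089s, β = 0.911s where s = α+β.
Need P(θ < 0.022) = 0.025 under Beta(0.089s, 0.911s). Normal approximation: (q−m)/√(m(1−m)/s) ≈ z_{0.025} = -1.96, so s ≈ 0.089·0.911·(-1.96)²/(0.022−0.089)² = 69.4.
At s = 69.4: P(θ<0.022) ≈ 0.003. Adjusting to match 0.025 gives s ≈ 38.33.
So α = 0.089·38.33 ≈ 3.41, β = 0.911·38.33 ≈ 34.92.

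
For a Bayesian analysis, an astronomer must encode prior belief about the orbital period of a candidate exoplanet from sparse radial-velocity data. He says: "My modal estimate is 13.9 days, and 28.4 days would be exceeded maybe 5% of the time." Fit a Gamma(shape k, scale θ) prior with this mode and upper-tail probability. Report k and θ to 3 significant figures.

k ≈ 6.42, θ ≈ 2.56

Gamma(k,θ) with k>1 has mode (k−1)θ, so θ = 13.9/(k−1).
Need P(X < 28.4) = 0.95 with θ tied to k this way. Start at k = 2, θ = 13.9: P(X<28.4) ≈ 0.606.
Too low — raise k to concentrate. Iterating converges to k ≈ 6.42.
Then θ = 13.9/(6.42−1) ≈ 2.56.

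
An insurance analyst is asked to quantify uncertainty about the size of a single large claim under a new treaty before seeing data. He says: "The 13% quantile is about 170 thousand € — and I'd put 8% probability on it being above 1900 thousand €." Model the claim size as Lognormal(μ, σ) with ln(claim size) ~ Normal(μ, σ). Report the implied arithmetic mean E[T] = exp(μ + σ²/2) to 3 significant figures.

E[T] ≈ 784 thousand €

If T ~ Lognormal(μ,σ) then ln T ~ Normal(μ,σ), so the p-quantile of ln T is μ + z_p·σ.
ln(170) = 5.136 and ln(1900) = 7.55; z_{0.13} = -1.126, z_{0.92} = 1.405.
σ = (7.55 − 5.136)/(1.405 − (-1.126)) = 0.954.
μ = 5.136 − (-1.126)·0.954 = 6.210.
E[T] = exp(μ + σ²/2) = exp(6.210 + 0.4546) = 784 thousand €.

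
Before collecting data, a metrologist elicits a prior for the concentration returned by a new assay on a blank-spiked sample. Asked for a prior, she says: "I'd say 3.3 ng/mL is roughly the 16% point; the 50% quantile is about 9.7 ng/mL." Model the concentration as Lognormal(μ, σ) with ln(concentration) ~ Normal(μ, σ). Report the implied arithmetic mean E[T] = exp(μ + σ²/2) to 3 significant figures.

If T ~ Lognormal(μ,σ) then ln T ~ Normal(μ,σ), so the p-quantile of ln T is μ + z_p·σ.
ln(3.3) = 1.194 and ln(9.7) = 2.272; z_{0.16} = -0.9945, z_{0.5} = 0.
σ = (2.272 − 1.194)/(0 − (-0.9945)) = 1.084.
μ = 1.194 − (-0.9945)·1.084 = 2.272.
E[T] = exp(μ + σ²/2) = exp(2.272 + 0.5878) = 17.5 ng/mL.

E[T] ≈ 17.5 ng/mL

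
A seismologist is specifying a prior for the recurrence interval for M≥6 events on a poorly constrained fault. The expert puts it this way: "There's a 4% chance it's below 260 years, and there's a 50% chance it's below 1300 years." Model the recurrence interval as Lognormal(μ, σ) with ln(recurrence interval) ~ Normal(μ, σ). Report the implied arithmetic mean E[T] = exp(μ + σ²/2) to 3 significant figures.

If T ~ Lognormal(μ,σ) then ln T ~ Normal(μ,σ), so the p-quantile of ln T is μ + z_p·σ.
ln(260) = 5.561 and ln(1300) = 7.17; z_{0.04} = -1.751, z_{0.5} = 0.
σ = (7.17 − 5.561)/(0 − (-1.751)) = 0.919.
μ = 5.561 − (-1.751)·0.919 = 7.170.
E[T] = exp(μ + σ²/2) = exp(7.170 + 0.4226) = 1980 years.

E[T] ≈ 1980 years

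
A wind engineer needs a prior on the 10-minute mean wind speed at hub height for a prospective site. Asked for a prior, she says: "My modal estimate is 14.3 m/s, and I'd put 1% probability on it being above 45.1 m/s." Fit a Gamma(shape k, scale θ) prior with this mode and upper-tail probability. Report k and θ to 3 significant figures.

k ≈ 4.37, θ ≈ 4.24

Gamma(k,θ) with k>1 has mode (k−1)θ, so θ = 14.3/(k−1).
Need P(X < 45.1) = 0.99 with θ tied to k this way. Start at k = 2, θ = 14.3: P(X<45.1) ≈ 0.823.
Too low — raise k to concentrate. Iterating converges to k ≈ 4.37.
Then θ = 14.3/(4.37−1) ≈ 4.24.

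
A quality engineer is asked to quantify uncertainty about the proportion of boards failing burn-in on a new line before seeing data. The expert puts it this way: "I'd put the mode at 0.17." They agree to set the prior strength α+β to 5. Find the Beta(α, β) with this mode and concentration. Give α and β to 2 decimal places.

α = 1.51, β = 3.49

For α,β > 1 the Beta mode is (α−1)/(α+β−2). With α+β = 5, the mode is (α−1)/3.
Set (α−1)/3 = 0.17 → α = 1 + 0.17·3 = 1.51.
β = 5 − α = 3.49.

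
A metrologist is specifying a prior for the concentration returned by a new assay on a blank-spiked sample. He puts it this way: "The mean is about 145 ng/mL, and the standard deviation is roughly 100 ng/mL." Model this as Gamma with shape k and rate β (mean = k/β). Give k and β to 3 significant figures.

k ≈ 2.1, β ≈ 0.0145

For Gamma(k, rate β): mean = k/β, variance = k/β², so CV = 1/√k.
CV = SD/mean = 100/145 = 0.6897, hence k = 1/CV² = 2.1.
Then β = k/mean = 2.1/145 = 0.0145.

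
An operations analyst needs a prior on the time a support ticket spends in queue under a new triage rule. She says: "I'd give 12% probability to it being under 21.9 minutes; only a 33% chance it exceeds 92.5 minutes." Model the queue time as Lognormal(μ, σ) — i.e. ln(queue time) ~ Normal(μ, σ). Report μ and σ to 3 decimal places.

If T ~ Lognormal(μ,σ) then ln T ~ Normal(μ,σ), so the p-quantile of ln T is μ + z_p·σ.
ln(21.9) = 3.086 and ln(92.5) = 4.527; z_{0.12} = -1.175, z_{0.67} = 0.4399.
σ = (4.527 − 3.086)/(0.4399 − (-1.175)) = 0.892.
μ = 3.086 − (-1.175)·0.892 = 4.135.

μ ≈ 4.135, σ ≈ 0.892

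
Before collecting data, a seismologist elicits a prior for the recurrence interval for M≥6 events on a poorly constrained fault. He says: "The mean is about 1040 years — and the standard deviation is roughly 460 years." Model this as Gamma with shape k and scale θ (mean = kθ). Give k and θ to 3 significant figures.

k ≈ 5.11, θ ≈ 203

For Gamma(k, scale θ): mean = kθ, variance = kθ², so CV = 1/√k.
CV = SD/mean = 460/1040 = 0.4423, hence k = 1/CV² = 5.11.
Then θ = mean/k = 1040/5.11 = 203.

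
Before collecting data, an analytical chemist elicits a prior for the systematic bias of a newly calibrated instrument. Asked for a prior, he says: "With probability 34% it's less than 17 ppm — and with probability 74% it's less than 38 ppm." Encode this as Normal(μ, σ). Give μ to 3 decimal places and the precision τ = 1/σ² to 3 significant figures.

The p-quantile of Normal(μ,σ) is μ + z_p·σ, with z_{0.34} = -0.4125 and z_{0.74} = 0.6433.
Eliminate σ: μ = (z₂·x₁ − z₁·x₂)/(z₂ − z₁) = (0.6433·17 − (-0.4125)·38)/1.056 = 25.204.
Then σ = (x₂ − x₁)/(z₂ − z₁) = (38 − 17)/1.056 = 19.890.
Precision τ = 1/σ² = 1/19.89² = 0.00253.

μ = 25.204, τ = 0.00253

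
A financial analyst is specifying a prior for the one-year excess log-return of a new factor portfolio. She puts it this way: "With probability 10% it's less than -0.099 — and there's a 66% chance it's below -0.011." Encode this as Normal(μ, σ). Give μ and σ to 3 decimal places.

μ = -0.032, σ = 0.052

The p-quantile of Normal(μ,σ) is μ + z_p·σ, with z_{0.1} = -1.282 and z_{0.66} = 0.4125.
Eliminate σ: μ = (z₂·x₁ − z₁·x₂)/(z₂ − z₁) = (0.4125·-0.099 − (-1.282)·-0.011)/1.694 = -0.032.
Then σ = (x₂ − x₁)/(z₂ − z₁) = (-0.011 − -0.099)/1.694 = 0.052.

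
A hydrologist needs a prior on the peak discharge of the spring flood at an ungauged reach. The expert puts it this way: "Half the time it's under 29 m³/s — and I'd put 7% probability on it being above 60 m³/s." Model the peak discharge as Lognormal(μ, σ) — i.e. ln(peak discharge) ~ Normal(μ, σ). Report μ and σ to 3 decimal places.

If T ~ Lognormal(μ,σ) then ln T ~ Normal(μ,σ), so the p-quantile of ln T is μ + z_p·σ.
ln(29) = 3.367 and ln(60) = 4.094; z_{0.5} = 0, z_{0.93} = 1.476.
σ = (4.094 − 3.367)/(1.476 − (0)) = 0.493.
μ = 3.367 − (0)·0.493 = 3.367.

μ ≈ 3.367, σ ≈ 0.493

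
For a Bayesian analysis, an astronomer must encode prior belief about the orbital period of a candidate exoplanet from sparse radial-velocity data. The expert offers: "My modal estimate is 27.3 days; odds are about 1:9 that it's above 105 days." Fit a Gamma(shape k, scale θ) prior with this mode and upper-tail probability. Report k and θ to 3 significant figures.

Gamma(k,θ) with k>1 has mode (k−1)θ, so θ = 27.3/(k−1).
Need P(X < 105) = 0.9 with θ tied to k this way. Start at k = 2, θ = 27.3: P(X<105) ≈ 0.896.
Too low — raise k to concentrate. Iterating converges to k ≈ 2.02.
Then θ = 27.3/(2.02−1) ≈ 26.8.

k ≈ 2.02, θ ≈ 26.8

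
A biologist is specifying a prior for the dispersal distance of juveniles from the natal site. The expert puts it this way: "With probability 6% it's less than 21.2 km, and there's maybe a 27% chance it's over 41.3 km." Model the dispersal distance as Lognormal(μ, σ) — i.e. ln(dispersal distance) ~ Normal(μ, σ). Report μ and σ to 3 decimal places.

If T ~ Lognormal(μ,σ) then ln T ~ Normal(μ,σ), so the p-quantile of ln T is μ + z_p·σ.
ln(21.2) = 3.054 and ln(41.3) = 3.721; z_{0.06} = -1.555, z_{0.73} = 0.6128.
σ = (3.721 − 3.054)/(0.6128 − (-1.555)) = 0.308.
μ = 3.054 − (-1.555)·0.308 = 3.532.

μ ≈ 3.532, σ ≈ 0.308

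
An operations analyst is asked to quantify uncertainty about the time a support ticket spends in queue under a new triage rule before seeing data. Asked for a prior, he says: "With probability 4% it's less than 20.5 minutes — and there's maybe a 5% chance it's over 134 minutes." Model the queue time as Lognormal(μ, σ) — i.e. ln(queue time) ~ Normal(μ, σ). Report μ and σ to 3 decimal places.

If T ~ Lognormal(μ,σ) then ln T ~ Normal(μ,σ), so the p-quantile of ln T is μ + z_p·σ.
ln(20.5) = 3.02 and ln(134) = 4.898; z_{0.04} = -1.751, z_{0.95} = 1.645.
σ = (4.898 − 3.02)/(1.645 − (-1.751)) = 0.553.
μ = 3.02 − (-1.751)·0.553 = 3.988.

μ ≈ 3.988, σ ≈ 0.553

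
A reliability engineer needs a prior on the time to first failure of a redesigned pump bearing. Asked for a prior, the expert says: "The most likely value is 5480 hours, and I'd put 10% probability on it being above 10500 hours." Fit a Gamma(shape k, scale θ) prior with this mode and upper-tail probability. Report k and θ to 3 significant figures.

Gamma(k,θ) with k>1 has mode (k−1)θ, so θ = 5480/(k−1).
Need P(X < 10500) = 0.9 with θ tied to k this way. Start at k = 2, θ = 5480: P(X<10500) ≈ 0.571.
Too low — raise k to concentrate. Iterating converges to k ≈ 5.52.
Then θ = 5480/(5.52−1) ≈ 1210.

k ≈ 5.52, θ ≈ 1210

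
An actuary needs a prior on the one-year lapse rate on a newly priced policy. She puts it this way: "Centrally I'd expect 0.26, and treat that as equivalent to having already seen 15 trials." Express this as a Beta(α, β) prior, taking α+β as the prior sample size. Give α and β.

Under the effective-sample-size interpretation, Beta(α, β) has prior mean α/(α+β) and prior sample size α+β.
So α+β = 15 and α/(α+β) = 0.26, giving α = 0.26·15 = 3.9 and β = 15 − 3.9 = 11.1.

α = 3.9, β = 11.1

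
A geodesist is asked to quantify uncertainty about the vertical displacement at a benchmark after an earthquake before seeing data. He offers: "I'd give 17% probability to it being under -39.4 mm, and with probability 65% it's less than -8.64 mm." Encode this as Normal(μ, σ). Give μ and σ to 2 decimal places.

For Normal(μ,σ), the p-quantile is μ + z_p·σ. Here z_{0.17} = -0.9542, z_{0.65} = 0.3853.
So -39.4 = μ − 0.9542σ and -8.64 = μ + 0.3853σ.
Subtracting: σ = (-8.64 − -39.4)/(0.3853 − (-0.9542)) = 22.96.
Then μ = -39.4 − (-0.9542)·22.96 = -17.49.

μ = -17.49, σ = 22.96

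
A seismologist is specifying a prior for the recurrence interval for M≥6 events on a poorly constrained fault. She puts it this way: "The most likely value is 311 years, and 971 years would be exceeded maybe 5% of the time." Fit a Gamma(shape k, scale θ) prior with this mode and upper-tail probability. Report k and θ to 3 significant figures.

Gamma(k,θ) with k>1 has mode (k−1)θ, so θ = 311/(k−1).
Need P(X < 971) = 0.95 with θ tied to k this way. Start at k = 2, θ = 311: P(X<971) ≈ 0.818.
Too low — raise k to concentrate. Iterating converges to k ≈ 3.03.
Then θ = 311/(3.03−1) ≈ 153.

k ≈ 3.03, θ ≈ 153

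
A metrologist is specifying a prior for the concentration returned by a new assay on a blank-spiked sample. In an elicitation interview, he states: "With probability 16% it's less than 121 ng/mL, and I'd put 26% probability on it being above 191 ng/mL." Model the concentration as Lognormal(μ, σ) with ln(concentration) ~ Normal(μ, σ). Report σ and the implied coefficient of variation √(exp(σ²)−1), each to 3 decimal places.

σ ≈ 0.279, CV ≈ 0.284

If T ~ Lognormal(μ,σ) then ln T ~ Normal(μ,σ), so the p-quantile of ln T is μ + z_p·σ.
ln(121) = 4.796 and ln(191) = 5.252; z_{0.16} = -0.9945, z_{0.74} = 0.6433.
σ = (5.252 − 4.796)/(0.6433 − (-0.9945)) = 0.279.
μ = 4.796 − (-0.9945)·0.279 = 5.073.
CV = √(exp(σ²)−1) = √(exp(0.0777)−1) = 0.284.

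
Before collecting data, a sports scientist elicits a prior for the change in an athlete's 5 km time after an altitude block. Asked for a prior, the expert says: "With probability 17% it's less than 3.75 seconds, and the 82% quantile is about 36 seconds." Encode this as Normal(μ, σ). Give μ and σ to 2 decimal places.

For Normal(μ,σ), the p-quantile is μ + z_p·σ. Here z_{0.17} = -0.9542, z_{0.82} = 0.9154.
So 3.75 = μ − 0.9542σ and 36 = μ + 0.9154σ.
Subtracting: σ = (36 − 3.75)/(0.9154 − (-0.9542)) = 17.25.
Then μ = 3.75 − (-0.9542)·17.25 = 20.21.

μ = 20.21, σ = 17.25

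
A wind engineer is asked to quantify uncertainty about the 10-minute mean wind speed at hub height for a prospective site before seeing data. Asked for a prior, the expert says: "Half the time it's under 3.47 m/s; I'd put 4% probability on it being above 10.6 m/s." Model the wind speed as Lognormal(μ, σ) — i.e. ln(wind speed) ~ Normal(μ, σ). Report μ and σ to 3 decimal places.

μ ≈ 1.244, σ ≈ 0.638

If T ~ Lognormal(μ,σ) then ln T ~ Normal(μ,σ), so the p-quantile of ln T is μ + z_p·σ.
ln(3.47) = 1.244 and ln(10.6) = 2.361; z_{0.5} = 0, z_{0.96} = 1.751.
σ = (2.361 − 1.244)/(1.751 − (0)) = 0.638.
μ = 1.244 − (0)·0.638 = 1.244.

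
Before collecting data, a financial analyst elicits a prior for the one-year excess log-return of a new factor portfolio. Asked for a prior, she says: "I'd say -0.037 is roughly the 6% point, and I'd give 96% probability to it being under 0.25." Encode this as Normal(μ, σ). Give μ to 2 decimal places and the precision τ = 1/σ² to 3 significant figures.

μ = 0.10, τ = 133

For Normal(μ,σ), the p-quantile is μ + z_p·σ. Here z_{0.06} = -1.555, z_{0.96} = 1.751.
So -0.037 = μ − 1.555σ and 0.25 = μ + 1.751σ.
Subtracting: σ = (0.25 − -0.037)/(1.751 − (-1.555)) = 0.09.
Then μ = -0.037 − (-1.555)·0.09 = 0.10.
Precision τ = 1/σ² = 1/0.08683² = 133.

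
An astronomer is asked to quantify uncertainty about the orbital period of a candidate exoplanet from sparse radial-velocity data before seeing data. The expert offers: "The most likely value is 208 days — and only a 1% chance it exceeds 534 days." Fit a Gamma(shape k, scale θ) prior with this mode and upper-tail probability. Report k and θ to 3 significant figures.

Gamma(k,θ) with k>1 has mode (k−1)θ, so θ = 208/(k−1).
Need P(X < 534) = 0.99 with θ tied to k this way. Start at k = 2, θ = 208: P(X<534) ≈ 0.726.
Too low — raise k to concentrate. Iterating converges to k ≈ 6.25.
Then θ = 208/(6.25−1) ≈ 39.6.

k ≈ 6.25, θ ≈ 39.6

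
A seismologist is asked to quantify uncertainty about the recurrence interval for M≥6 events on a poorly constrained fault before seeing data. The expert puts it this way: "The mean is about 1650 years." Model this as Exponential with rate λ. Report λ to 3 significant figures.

λ ≈ 0.000606

Exponential mean = 1/λ, so λ = 1/1650.0 = 0.000606.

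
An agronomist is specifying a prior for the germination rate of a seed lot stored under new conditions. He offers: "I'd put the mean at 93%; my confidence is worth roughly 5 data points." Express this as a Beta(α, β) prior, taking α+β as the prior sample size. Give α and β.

α = 4.65, β = 0.35

Under the effective-sample-size interpretation, Beta(α, β) has prior mean α/(α+β) and prior sample size α+β.
So α+β = 5 and α/(α+β) = 0.93, giving α = 0.93·5 = 4.65 and β = 5 − 4.65 = 0.35.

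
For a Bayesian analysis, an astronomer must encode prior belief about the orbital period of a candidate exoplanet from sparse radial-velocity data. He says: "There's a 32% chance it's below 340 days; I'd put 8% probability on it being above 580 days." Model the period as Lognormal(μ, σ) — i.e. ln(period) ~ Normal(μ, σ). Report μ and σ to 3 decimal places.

If T ~ Lognormal(μ,σ) then ln T ~ Normal(μ,σ), so the p-quantile of ln T is μ + z_p·σ.
ln(340) = 5.829 and ln(580) = 6.363; z_{0.32} = -0.4677, z_{0.92} = 1.405.
σ = (6.363 − 5.829)/(1.405 − (-0.4677)) = 0.285.
μ = 5.829 − (-0.4677)·0.285 = 5.962.

μ ≈ 5.962, σ ≈ 0.285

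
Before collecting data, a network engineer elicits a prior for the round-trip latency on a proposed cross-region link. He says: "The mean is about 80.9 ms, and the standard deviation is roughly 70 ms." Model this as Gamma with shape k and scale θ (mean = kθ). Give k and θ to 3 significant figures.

k ≈ 1.34, θ ≈ 60.6

For Gamma(k, scale θ): mean = kθ, variance = kθ², so CV = 1/√k.
CV = SD/mean = 70/80.9 = 0.8653, hence k = 1/CV² = 1.34.
Then θ = mean/k = 80.9/1.34 = 60.6.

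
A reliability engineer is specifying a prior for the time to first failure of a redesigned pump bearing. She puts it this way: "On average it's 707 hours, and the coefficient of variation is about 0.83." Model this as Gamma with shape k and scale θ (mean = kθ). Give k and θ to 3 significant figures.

For Gamma(k, scale θ): mean = kθ, variance = kθ², so CV = 1/√k.
CV = 0.83, hence k = 1/CV² = 1.45.
Then θ = mean/k = 707/1.45 = 487.

k ≈ 1.45, θ ≈ 487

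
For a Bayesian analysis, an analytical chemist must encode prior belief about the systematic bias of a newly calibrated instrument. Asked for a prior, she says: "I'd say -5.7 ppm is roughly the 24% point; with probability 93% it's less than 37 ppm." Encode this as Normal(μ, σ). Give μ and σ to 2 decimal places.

μ = 8.12, σ = 19.57

The p-quantile of Normal(μ,σ) is μ + z_p·σ, with z_{0.24} = -0.7063 and z_{0.93} = 1.476.
Eliminate σ: μ = (z₂·x₁ − z₁·x₂)/(z₂ − z₁) = (1.476·-5.7 − (-0.7063)·37)/2.182 = 8.12.
Then σ = (x₂ − x₁)/(z₂ − z₁) = (37 − -5.7)/2.182 = 19.57.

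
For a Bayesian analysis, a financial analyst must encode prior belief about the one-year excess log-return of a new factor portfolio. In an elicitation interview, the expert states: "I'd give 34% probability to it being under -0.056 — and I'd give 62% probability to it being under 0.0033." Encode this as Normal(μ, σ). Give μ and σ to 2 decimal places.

The p-quantile of Normal(μ,σ) is μ + z_p·σ, with z_{0.34} = -0.4125 and z_{0.62} = 0.3055.
Eliminate σ: μ = (z₂·x₁ − z₁·x₂)/(z₂ − z₁) = (0.3055·-0.056 − (-0.4125)·0.0033)/0.7179 = -0.02.
Then σ = (x₂ − x₁)/(z₂ − z₁) = (0.0033 − -0.056)/0.7179 = 0.08.

μ = -0.02, σ = 0.08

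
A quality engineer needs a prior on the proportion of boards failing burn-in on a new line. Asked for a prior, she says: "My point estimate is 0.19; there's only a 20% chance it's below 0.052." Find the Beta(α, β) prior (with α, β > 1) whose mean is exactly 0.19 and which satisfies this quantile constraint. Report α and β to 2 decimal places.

With mean 0.19 fixed, write α = 0.19s, β = 0.81s where s = α+β.
Need P(θ < 0.052) = 0.2 under Beta(0.19s, 0.81s). Normal approximation: (q−m)/√(m(1−m)/s) ≈ z_{0.2} = -0.842, so s ≈ 0.19·0.81·(-0.842)²/(0.052−0.19)² = 5.7.
At s = 5.7: P(θ<0.052) ≈ 0.187. Adjusting to match 0.2 gives s ≈ 5.36.
So α = 0.19·5.36 ≈ 1.02, β = 0.81·5.36 ≈ 4.34.

α ≈ 1.02, β ≈ 4.34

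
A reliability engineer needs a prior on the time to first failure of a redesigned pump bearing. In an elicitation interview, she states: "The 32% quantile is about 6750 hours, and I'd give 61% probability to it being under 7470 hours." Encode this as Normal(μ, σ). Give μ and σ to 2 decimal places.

μ = 7200.78, σ = 963.83

For Normal(μ,σ), the p-quantile is μ + z_p·σ. Here z_{0.32} = -0.4677, z_{0.61} = 0.2793.
So 6750 = μ − 0.4677σ and 7470 = μ + 0.2793σ.
Subtracting: σ = (7470 − 6750)/(0.2793 − (-0.4677)) = 963.83.
Then μ = 6750 − (-0.4677)·963.83 = 7200.78.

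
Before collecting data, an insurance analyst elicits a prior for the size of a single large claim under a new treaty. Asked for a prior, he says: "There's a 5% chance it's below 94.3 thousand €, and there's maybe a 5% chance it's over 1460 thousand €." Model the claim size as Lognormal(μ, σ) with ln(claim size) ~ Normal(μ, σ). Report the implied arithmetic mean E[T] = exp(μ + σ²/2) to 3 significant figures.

If T ~ Lognormal(μ,σ) then ln T ~ Normal(μ,σ), so the p-quantile of ln T is μ + z_p·σ.
ln(94.3) = 4.546 and ln(1460) = 7.286; z_{0.05} = -1.645, z_{0.95} = 1.645.
σ = (7.286 − 4.546)/(1.645 − (-1.645)) = 0.833.
μ = 4.546 − (-1.645)·0.833 = 5.916.
E[T] = exp(μ + σ²/2) = exp(5.916 + 0.3468) = 525 thousand €.

E[T] ≈ 525 thousand €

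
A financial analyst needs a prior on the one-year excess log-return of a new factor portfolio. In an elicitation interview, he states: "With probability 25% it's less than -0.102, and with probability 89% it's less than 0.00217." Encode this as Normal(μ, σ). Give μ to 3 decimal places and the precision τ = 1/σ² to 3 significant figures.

For Normal(μ,σ), the p-quantile is μ + z_p·σ. Here z_{0.25} = -0.6745, z_{0.89} = 1.227.
So -0.102 = μ − 0.6745σ and 0.00217 = μ + 1.227σ.
Subtracting: σ = (0.00217 − -0.102)/(1.227 − (-0.6745)) = 0.055.
Then μ = -0.102 − (-0.6745)·0.055 = -0.065.
Precision τ = 1/σ² = 1/0.0548² = 333.

μ = -0.065, τ = 333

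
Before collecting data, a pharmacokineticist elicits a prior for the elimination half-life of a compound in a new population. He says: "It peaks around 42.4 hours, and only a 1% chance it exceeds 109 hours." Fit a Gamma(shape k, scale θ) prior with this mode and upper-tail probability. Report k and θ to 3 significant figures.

Gamma(k,θ) with k>1 has mode (k−1)θ, so θ = 42.4/(k−1).
Need P(X < 109) = 0.99 with θ tied to k this way. Start at k = 2, θ = 42.4: P(X<109) ≈ 0.727.
Too low — raise k to concentrate. Iterating converges to k ≈ 6.23.
Then θ = 42.4/(6.23−1) ≈ 8.1.

k ≈ 6.23, θ ≈ 8.1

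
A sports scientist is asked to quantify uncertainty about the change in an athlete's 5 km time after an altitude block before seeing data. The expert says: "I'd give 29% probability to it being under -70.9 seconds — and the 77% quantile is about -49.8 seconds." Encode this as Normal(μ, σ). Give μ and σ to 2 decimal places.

For Normal(μ,σ), the p-quantile is μ + z_p·σ. Here z_{0.29} = -0.5534, z_{0.77} = 0.7388.
So -70.9 = μ − 0.5534σ and -49.8 = μ + 0.7388σ.
Subtracting: σ = (-49.8 − -70.9)/(0.7388 − (-0.5534)) = 16.33.
Then μ = -70.9 − (-0.5534)·16.33 = -61.86.

μ = -61.86, σ = 16.33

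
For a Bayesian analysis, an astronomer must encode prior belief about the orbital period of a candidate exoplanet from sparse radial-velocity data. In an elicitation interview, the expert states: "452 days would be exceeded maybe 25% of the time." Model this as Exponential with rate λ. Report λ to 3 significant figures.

P(T > 452.0) = e^(−λ·452.0) = 0.25, so λ = −ln(0.25)/452.0 = 0.00307.

λ ≈ 0.00307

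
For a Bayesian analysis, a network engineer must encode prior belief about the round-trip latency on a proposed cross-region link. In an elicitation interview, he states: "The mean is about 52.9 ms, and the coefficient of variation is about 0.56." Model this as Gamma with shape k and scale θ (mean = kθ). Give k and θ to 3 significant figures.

k ≈ 3.19, θ ≈ 16.6

For Gamma(k, scale θ): mean = kθ, variance = kθ², so CV = 1/√k.
CV = 0.56, hence k = 1/CV² = 3.19.
Then θ = mean/k = 52.9/3.19 = 16.6.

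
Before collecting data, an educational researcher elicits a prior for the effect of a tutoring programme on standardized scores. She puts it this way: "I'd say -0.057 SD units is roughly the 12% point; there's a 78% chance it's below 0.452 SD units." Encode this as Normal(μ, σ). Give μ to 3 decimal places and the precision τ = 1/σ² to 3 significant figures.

μ = 0.250, τ = 14.6

For Normal(μ,σ), the p-quantile is μ + z_p·σ. Here z_{0.12} = -1.175, z_{0.78} = 0.7722.
So -0.057 = μ − 1.175σ and 0.452 = μ + 0.7722σ.
Subtracting: σ = (0.452 − -0.057)/(0.7722 − (-1.175)) = 0.261.
Then μ = -0.057 − (-1.175)·0.261 = 0.250.
Precision τ = 1/σ² = 1/0.2614² = 14.6.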